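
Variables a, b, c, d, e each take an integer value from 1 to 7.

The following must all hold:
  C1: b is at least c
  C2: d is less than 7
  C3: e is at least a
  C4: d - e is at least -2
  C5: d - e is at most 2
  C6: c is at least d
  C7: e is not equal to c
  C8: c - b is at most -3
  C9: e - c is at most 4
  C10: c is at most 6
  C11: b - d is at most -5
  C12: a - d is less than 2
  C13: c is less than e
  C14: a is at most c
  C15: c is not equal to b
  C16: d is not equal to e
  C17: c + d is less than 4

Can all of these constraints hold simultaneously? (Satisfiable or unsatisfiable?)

Unsatisfiable

Constraints 5, 8, 9, and 11 give e − d ≥ -2, d − b ≥ 5, b − c ≥ 3, c − e ≥ -4.
Adding all 4 inequalities: the left sides telescope to 0, and the right sides sum to (-2) + 5 + 3 + (-4) = 2. So 0 ≥ 2, which is false.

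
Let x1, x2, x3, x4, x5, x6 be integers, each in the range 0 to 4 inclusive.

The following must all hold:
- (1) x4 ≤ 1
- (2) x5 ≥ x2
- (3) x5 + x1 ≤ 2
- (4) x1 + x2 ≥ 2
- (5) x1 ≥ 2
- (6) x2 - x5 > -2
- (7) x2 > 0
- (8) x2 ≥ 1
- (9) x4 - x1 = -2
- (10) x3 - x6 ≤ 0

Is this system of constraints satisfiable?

From constraints 2 and 8: x5 ≥ x2 ≥ 1. From constraint 5: x1 ≥ 2. Hence x5 + x1 ≥ 3. But constraint 3 requires x5 + x1 ≤ 2, and 2 < 3. Contradiction.

Unsatisfiable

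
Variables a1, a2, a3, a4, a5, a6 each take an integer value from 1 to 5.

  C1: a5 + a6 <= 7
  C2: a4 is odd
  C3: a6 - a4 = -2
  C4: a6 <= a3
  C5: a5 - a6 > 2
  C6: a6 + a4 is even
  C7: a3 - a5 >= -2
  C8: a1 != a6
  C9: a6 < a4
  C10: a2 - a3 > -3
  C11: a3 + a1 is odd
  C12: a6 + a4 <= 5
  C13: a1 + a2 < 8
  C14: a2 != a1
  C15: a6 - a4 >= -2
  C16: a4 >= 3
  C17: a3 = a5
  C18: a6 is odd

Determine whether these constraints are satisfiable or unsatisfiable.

Satisfiable

The assignment a1 = 3, a2 = 4, a3 = 4, a4 = 3, a5 = 4, a6 = 1 works:
  constraint 1 holds since a5 + a6 = 5.
  constraint 3 holds since a6 - a4 = -2.
  constraint 5 holds since a5 - a6 = 3.
The rest check out directly.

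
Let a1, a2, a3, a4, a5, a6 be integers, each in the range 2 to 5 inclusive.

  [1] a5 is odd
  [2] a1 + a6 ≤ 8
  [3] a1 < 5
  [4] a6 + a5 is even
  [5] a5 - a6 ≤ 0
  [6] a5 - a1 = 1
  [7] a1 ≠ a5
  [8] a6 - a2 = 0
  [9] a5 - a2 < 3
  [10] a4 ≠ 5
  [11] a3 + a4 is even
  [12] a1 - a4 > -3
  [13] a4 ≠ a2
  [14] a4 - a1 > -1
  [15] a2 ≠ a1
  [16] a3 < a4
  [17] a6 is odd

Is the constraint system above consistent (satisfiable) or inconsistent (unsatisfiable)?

Satisfiable

Try a1 = 2, a2 = 3, a3 = 2, a4 = 4, a5 = 3, a6 = 3.
Check constraint 2: a1 + a6 = 5; constraint 5: a5 - a6 = 0. The remaining constraints are straightforward to verify.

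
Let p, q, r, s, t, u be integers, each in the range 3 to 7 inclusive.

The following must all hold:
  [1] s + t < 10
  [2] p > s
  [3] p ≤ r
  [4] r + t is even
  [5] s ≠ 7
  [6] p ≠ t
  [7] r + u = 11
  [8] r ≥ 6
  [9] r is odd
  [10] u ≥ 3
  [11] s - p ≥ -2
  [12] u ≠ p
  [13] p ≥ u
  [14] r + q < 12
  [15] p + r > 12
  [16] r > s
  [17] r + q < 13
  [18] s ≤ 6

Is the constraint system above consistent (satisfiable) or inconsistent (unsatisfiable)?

Satisfiable

One satisfying assignment is p = 6, q = 3, r = 7, s = 5, t = 3, u = 4.
For the less obvious constraints — constraint 1: s + t = 8; constraint 7: r + u = 11; constraint 11: s - p = -1 — and the others hold by inspection.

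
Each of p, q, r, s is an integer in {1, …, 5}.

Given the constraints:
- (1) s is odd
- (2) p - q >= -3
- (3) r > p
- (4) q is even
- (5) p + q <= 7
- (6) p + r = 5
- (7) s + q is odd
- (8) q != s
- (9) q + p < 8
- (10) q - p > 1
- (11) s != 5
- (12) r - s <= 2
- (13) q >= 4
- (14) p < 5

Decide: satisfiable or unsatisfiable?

Satisfiable

The assignment p = 2, q = 4, r = 3, s = 1 works:
  constraint 2 holds since p - q = -2.
  constraint 5 holds since p + q = 6.
The rest check out directly.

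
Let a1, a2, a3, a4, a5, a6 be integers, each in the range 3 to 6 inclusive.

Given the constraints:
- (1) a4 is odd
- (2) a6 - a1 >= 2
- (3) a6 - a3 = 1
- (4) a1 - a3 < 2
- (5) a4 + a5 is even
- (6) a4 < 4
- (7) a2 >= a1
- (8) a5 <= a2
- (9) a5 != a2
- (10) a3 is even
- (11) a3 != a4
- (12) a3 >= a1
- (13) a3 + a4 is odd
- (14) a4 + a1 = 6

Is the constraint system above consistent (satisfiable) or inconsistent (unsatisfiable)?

Satisfiable

The assignment a1 = 3, a2 = 4, a3 = 4, a4 = 3, a5 = 3, a6 = 5 works:
  constraint 2 holds since a6 - a1 = 2.
  constraint 3 holds since a6 - a3 = 1.
  constraint 4 holds since a1 - a3 = -1.
The rest check out directly.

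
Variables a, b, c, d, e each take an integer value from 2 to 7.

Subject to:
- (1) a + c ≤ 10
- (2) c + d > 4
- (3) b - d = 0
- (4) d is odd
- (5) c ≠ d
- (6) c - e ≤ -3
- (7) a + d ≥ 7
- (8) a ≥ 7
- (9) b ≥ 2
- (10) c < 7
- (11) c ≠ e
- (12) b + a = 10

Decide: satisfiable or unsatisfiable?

Setting (a, b, c, d, e) = (7, 3, 2, 3, 6) satisfies everything: constraint 1: a + c = 9; constraint 2: c + d = 5, and the others follow.

Satisfiable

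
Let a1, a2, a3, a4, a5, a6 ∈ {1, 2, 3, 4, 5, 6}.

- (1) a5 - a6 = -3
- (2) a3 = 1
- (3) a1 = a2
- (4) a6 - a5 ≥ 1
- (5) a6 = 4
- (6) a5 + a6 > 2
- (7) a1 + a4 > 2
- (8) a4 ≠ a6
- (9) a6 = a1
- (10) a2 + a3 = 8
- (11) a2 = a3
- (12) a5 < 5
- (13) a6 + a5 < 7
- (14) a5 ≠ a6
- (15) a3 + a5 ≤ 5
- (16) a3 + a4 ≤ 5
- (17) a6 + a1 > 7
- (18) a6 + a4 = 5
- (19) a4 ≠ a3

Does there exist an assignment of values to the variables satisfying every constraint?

Unsatisfiable

Constraint 5 fixes a6 = 4 and constraint 2 fixes a3 = 1. Constraints 3, 9, and 11 give a6 = a1 = a2 = a3, so a6 = a3. But 4 ≠ 1 — contradiction.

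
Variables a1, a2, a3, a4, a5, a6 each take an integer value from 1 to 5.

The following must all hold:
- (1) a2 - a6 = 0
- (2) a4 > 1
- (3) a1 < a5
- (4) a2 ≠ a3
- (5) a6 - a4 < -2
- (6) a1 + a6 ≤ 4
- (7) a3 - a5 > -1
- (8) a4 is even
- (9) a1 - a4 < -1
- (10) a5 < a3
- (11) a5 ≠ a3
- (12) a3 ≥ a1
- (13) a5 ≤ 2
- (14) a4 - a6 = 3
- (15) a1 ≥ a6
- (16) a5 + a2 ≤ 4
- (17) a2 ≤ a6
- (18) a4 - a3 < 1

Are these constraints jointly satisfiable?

Satisfiable

Take a1 = 1, a2 = 1, a3 = 4, a4 = 4, a5 = 2, a6 = 1. Then constraint 1: a2 - a6 = 0; constraint 5: a6 - a4 = -3, and every other listed constraint is also met.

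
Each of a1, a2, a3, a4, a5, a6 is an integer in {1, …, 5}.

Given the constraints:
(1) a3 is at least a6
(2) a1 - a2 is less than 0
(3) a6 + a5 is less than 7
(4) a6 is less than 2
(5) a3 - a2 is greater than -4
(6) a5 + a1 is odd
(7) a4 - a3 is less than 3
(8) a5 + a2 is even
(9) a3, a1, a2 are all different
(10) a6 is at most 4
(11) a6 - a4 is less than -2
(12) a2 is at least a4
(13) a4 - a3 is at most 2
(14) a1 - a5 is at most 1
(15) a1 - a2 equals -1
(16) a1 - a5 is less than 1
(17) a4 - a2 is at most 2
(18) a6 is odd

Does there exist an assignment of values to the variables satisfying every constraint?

Take a1 = 3, a2 = 4, a3 = 2, a4 = 4, a5 = 4, a6 = 1. Then constraint 2: a1 - a2 = -1; constraint 3: a6 + a5 = 5, and every other listed constraint is also met.

Satisfiable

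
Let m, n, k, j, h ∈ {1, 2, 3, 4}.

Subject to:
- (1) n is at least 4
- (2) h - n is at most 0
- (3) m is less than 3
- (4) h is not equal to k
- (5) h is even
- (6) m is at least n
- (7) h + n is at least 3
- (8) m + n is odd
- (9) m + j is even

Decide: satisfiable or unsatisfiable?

Unsatisfiable

From constraints 1 and 6: m ≥ n and n ≥ 4, so m ≥ 4. From constraint 3: m ≤ 2. But 2 < 4, so no value of m works.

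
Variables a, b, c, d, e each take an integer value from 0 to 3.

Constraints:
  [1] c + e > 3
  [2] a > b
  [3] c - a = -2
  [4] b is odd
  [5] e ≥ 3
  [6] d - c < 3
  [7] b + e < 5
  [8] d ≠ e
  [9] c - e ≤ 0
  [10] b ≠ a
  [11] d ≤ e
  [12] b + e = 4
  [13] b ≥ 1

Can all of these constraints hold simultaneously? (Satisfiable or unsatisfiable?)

Satisfiable

The assignment a = 3, b = 1, c = 1, d = 1, e = 3 works:
  constraint 1 holds since c + e = 4.
  constraint 3 holds since c - a = -2.
  constraint 6 holds since d - c = 0.
The rest check out directly.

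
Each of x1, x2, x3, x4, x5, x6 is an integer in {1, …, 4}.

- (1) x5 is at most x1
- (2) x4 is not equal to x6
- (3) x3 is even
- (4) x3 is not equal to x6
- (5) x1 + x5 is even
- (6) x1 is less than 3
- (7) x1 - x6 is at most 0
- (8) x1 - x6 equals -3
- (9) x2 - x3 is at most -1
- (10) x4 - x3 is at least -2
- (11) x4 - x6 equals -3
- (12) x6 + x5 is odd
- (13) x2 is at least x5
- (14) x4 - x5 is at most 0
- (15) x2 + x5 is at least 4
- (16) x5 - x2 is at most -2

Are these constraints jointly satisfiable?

Constraints 9, 10, 14, and 16 give x3 − x2 ≥ 1, x2 − x5 ≥ 2, x5 − x4 ≥ 0, x4 − x3 ≥ -2.
Adding all 4 inequalities: the left sides telescope to 0, and the right sides sum to 1 + 2 + 0 + (-2) = 1. So 0 ≥ 1, which is false.

Unsatisfiable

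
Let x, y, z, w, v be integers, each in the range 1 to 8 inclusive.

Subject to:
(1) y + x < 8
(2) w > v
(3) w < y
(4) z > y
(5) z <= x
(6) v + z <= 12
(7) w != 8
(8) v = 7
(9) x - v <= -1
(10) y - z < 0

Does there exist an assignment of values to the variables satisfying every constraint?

Unsatisfiable

Constraints 2, 3, 5, 9, and 10 give w < y, y < z, z ≤ x, x < v, v < w. Chaining: w < y < z ≤ x < v < w, which forces w < w — impossible.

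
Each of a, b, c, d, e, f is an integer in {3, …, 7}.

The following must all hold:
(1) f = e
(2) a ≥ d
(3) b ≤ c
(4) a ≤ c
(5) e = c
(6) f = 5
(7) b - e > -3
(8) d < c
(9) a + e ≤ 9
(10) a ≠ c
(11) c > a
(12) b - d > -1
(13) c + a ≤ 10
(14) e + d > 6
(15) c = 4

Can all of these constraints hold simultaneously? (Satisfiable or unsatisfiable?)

Constraint 6 fixes f = 5 and constraint 15 fixes c = 4. Constraints 1 and 5 give f = e = c, so f = c. But 5 ≠ 4 — contradiction.

Unsatisfiable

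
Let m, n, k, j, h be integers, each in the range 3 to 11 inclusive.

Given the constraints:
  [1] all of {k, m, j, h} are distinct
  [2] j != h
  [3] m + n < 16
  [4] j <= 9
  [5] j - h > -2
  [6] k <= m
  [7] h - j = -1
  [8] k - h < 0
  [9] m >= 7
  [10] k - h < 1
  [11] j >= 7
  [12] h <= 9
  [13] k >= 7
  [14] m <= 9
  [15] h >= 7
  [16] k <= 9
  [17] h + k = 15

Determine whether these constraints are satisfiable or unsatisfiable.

Unsatisfiable

Constraints 4, 9, 11, 12, 13, 14, 15, and 16 confine each of k, m, j, h to the 3 values {7, …, 9}.
Constraint 1 requires all 4 of them to be distinct, but only 3 values are available — impossible by the pigeonhole principle.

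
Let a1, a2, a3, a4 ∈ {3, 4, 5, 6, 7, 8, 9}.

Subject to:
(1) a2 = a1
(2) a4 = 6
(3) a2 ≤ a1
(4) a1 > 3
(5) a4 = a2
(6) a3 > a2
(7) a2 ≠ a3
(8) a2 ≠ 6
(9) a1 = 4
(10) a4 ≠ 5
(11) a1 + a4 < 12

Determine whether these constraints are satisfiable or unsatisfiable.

Constraint 2 fixes a4 = 6 and constraint 9 fixes a1 = 4. Constraints 1 and 5 give a4 = a2 = a1, so a4 = a1. But 6 ≠ 4 — contradiction.

Unsatisfiable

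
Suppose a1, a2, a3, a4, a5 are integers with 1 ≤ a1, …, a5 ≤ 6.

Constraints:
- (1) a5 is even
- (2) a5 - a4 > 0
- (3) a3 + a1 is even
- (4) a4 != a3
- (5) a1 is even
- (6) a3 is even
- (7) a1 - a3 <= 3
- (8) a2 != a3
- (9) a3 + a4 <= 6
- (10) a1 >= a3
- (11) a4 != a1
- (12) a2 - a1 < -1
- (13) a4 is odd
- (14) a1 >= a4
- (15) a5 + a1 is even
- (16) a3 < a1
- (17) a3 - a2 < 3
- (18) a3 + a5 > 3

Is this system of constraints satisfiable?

Setting (a1, a2, a3, a4, a5) = (4, 1, 2, 1, 2) satisfies everything: constraint 2: a5 - a4 = 1; constraint 7: a1 - a3 = 2, and the others follow.

Satisfiable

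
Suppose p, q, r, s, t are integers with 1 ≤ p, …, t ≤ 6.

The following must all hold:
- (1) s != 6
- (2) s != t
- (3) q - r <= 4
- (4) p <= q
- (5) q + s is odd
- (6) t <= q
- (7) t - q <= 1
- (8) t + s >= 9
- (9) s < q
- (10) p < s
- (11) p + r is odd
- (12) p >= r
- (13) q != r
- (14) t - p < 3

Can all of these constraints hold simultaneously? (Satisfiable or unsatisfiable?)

The assignment p = 4, q = 6, r = 3, s = 5, t = 6 works:
  constraint 3 holds since q - r = 3.
  constraint 7 holds since t - q = 0.
  constraint 8 holds since t + s = 11.
The rest check out directly.

Satisfiable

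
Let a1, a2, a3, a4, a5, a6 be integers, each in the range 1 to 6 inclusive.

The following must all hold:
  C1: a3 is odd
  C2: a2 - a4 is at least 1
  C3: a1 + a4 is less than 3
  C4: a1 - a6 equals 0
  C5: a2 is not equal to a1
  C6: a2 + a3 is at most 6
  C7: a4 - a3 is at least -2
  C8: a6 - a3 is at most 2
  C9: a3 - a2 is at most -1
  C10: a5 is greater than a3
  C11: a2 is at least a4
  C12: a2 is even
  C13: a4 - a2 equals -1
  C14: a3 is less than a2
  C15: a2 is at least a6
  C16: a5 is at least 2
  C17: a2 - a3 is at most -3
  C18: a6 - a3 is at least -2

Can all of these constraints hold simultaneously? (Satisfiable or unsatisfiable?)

Constraints 2, 7, and 17 give a2 − a4 ≥ 1, a4 − a3 ≥ -2, a3 − a2 ≥ 3.
Adding all 3 inequalities: the left sides telescope to 0, and the right sides sum to 1 + (-2) + 3 = 2. So 0 ≥ 2, which is false.

Unsatisfiable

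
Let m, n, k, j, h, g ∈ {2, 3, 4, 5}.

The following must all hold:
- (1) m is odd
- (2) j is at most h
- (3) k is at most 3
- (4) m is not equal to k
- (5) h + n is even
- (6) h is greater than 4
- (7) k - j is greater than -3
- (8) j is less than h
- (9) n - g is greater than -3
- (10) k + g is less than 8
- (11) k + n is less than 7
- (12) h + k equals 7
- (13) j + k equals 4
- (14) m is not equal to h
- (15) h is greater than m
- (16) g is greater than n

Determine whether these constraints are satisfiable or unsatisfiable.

One satisfying assignment is m = 3, n = 3, k = 2, j = 2, h = 5, g = 4.
For the less obvious constraints — constraint 7: k - j = 0; constraint 9: n - g = -1; constraint 10: k + g = 6 — and the others hold by inspection.

Satisfiable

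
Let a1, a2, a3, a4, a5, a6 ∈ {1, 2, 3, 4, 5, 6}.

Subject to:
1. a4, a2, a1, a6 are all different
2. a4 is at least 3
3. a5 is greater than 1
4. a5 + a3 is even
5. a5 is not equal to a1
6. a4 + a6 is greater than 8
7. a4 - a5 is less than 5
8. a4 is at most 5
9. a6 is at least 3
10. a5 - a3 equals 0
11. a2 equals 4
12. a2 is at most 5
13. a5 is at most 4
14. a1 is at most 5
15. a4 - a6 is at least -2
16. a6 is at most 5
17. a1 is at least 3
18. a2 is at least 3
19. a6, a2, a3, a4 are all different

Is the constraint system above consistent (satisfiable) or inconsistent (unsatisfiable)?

Unsatisfiable

Constraints 2, 8, 9, 12, 14, 16, 17, and 18 confine each of a4, a2, a1, a6 to the 3 values {3, …, 5}.
Constraint 1 requires all 4 of them to be distinct, but only 3 values are available — impossible by the pigeonhole principle.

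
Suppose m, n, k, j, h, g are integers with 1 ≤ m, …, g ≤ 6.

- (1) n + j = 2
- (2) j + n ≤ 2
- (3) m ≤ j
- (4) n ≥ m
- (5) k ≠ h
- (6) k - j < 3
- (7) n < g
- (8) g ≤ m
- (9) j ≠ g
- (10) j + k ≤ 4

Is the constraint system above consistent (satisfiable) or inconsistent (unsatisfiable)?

Constraints 4, 7, and 8 give n < g, g ≤ m, m ≤ n. Chaining: n < g ≤ m ≤ n, which forces n < n — impossible.

Unsatisfiable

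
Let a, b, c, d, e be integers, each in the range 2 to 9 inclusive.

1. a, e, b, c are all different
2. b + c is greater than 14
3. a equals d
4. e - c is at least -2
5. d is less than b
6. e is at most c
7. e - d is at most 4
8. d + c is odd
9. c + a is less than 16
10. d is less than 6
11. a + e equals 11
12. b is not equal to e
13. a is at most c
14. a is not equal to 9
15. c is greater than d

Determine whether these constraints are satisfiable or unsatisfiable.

Setting (a, b, c, d, e) = (4, 8, 9, 4, 7) satisfies everything: constraint 2: b + c = 17; constraint 4: e - c = -2, and the others follow.

Satisfiable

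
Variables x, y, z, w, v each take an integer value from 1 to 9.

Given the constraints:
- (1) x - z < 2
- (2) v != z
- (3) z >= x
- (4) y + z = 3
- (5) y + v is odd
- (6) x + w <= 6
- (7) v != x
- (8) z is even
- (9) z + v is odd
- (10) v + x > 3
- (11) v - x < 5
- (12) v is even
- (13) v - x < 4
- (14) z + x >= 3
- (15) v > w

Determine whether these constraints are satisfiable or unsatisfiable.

Unsatisfiable

Constraint 8 makes z even and constraint 12 makes v even, so z + v must be even. Constraint 9 says z + v is odd — contradiction.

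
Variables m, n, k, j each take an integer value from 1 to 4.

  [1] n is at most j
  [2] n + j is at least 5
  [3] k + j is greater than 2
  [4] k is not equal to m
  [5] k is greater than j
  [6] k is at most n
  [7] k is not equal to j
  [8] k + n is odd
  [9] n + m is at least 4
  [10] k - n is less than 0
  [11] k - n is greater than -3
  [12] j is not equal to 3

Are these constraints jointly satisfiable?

Unsatisfiable

Constraints 1, 5, and 6 give j < k, k ≤ n, n ≤ j. Chaining: j < k ≤ n ≤ j, which forces j < j — impossible.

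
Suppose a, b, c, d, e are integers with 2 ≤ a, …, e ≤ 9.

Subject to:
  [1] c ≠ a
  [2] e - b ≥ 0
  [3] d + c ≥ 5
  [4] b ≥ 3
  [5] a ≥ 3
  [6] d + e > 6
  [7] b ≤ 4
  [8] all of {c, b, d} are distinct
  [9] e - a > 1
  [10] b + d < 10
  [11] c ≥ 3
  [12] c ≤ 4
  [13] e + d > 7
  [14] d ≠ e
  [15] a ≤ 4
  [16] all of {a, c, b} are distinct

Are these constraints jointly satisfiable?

Constraints 4, 5, 7, 11, 12, and 15 confine each of a, c, b to the 2 values {3, 4}.
Constraint 16 requires all 3 of them to be distinct, but only 2 values are available — impossible by the pigeonhole principle.

Unsatisfiable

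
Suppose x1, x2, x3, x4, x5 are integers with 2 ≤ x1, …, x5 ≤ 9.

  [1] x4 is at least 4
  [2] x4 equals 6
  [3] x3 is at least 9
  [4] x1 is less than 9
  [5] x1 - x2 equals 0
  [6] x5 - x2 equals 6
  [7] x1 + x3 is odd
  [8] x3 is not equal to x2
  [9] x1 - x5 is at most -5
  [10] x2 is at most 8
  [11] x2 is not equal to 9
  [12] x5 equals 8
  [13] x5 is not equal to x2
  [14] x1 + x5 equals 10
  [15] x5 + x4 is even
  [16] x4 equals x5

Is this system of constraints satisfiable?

Constraint 2 fixes x4 = 6 and constraint 12 fixes x5 = 8, but constraint 16 requires x4 = x5. Since 6 ≠ 8, contradiction.

Unsatisfiable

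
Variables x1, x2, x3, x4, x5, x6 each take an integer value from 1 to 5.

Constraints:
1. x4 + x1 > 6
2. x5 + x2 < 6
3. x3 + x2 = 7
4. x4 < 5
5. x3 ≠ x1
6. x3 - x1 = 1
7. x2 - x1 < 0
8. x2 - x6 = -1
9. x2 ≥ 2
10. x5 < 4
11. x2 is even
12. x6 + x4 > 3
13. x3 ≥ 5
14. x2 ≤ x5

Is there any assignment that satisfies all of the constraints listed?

Satisfiable

Try x1 = 4, x2 = 2, x3 = 5, x4 = 3, x5 = 2, x6 = 3.
Check constraint 1: x4 + x1 = 7; constraint 2: x5 + x2 = 4. The remaining constraints are straightforward to verify.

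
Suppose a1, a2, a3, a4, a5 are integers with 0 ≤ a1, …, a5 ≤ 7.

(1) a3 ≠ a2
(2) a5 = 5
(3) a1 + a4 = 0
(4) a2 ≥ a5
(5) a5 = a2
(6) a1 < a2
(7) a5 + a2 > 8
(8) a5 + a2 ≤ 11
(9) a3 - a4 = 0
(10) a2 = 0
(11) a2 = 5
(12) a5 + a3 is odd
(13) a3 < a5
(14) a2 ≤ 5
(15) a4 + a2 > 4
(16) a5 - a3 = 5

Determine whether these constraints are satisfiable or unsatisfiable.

Unsatisfiable

Constraint 2 fixes a5 = 5 and constraint 10 fixes a2 = 0, but constraint 5 requires a5 = a2. Since 5 ≠ 0, contradiction.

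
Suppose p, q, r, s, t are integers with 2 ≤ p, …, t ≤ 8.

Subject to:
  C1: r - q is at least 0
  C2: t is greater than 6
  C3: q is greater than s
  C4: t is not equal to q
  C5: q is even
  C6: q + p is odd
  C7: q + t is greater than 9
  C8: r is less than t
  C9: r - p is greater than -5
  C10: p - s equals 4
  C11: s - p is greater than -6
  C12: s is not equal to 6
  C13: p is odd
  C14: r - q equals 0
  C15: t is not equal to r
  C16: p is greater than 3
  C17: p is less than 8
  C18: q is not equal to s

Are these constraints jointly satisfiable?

Satisfiable

Take p = 7, q = 4, r = 4, s = 3, t = 7. Then constraint 1: r - q = 0; constraint 7: q + t = 11, and every other listed constraint is also met.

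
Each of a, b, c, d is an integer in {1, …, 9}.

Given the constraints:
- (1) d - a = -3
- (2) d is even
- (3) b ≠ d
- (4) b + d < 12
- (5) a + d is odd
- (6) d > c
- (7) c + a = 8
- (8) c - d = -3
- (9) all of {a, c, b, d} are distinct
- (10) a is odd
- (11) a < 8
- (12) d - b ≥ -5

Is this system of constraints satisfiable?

One satisfying assignment is a = 7, b = 6, c = 1, d = 4.
For the less obvious constraints — constraint 1: d - a = -3; constraint 4: b + d = 10; constraint 7: c + a = 8 — and the others hold by inspection.

Satisfiable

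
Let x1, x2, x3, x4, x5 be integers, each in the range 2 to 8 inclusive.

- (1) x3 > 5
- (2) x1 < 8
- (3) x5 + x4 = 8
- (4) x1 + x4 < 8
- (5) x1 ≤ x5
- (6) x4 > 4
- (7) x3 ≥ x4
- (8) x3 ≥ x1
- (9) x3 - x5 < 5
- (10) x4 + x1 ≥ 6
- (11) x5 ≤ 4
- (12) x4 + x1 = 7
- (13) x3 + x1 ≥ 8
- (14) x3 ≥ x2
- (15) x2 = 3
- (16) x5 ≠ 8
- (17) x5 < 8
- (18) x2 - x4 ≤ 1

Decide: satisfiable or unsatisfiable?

Take x1 = 2, x2 = 3, x3 = 6, x4 = 5, x5 = 3. Then constraint 3: x5 + x4 = 8; constraint 4: x1 + x4 = 7, and every other listed constraint is also met.

Satisfiable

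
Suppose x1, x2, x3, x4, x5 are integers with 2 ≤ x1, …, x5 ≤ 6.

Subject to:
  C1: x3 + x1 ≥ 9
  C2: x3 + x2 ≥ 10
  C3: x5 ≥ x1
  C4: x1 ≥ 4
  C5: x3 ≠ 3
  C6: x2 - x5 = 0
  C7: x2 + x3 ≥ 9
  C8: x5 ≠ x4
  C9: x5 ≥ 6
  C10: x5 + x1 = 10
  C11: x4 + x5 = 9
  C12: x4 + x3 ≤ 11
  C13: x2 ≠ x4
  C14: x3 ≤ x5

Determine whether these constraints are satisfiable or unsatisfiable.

Take x1 = 4, x2 = 6, x3 = 6, x4 = 3, x5 = 6. Then constraint 1: x3 + x1 = 10; constraint 2: x3 + x2 = 12, and every other listed constraint is also met.

Satisfiable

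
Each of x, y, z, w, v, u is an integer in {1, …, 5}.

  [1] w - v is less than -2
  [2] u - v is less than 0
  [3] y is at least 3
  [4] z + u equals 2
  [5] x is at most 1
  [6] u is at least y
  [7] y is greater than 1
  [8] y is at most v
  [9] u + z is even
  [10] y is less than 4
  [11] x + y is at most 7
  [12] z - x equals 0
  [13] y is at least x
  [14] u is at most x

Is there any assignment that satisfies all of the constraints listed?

From constraints 3 and 6: u ≥ y and y ≥ 3, so u ≥ 3. From constraints 5 and 14: u ≤ x and x ≤ 1, so u ≤ 1. But 1 < 3, so no value of u works.

Unsatisfiable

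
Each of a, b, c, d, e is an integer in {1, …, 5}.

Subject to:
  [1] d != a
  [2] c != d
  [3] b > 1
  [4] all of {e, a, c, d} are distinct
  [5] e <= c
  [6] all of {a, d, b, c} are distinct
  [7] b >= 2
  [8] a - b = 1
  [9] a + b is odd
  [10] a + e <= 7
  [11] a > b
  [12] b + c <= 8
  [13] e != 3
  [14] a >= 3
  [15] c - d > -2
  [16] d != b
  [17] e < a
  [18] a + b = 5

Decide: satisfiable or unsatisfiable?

Satisfiable

Take a = 3, b = 2, c = 4, d = 5, e = 2. Then constraint 8: a - b = 1; constraint 10: a + e = 5; constraint 12: b + c = 6, and every other listed constraint is also met.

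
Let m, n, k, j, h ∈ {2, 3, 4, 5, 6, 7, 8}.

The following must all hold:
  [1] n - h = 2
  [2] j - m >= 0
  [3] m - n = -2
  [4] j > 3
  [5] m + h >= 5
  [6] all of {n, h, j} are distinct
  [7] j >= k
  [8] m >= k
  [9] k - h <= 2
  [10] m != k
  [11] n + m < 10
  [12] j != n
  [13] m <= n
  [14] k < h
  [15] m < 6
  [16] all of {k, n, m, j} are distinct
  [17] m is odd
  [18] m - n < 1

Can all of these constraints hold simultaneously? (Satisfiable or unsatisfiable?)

Satisfiable

Take m = 3, n = 5, k = 2, j = 4, h = 3. Then constraint 1: n - h = 2; constraint 2: j - m = 1; constraint 3: m - n = -2, and every other listed constraint is also met.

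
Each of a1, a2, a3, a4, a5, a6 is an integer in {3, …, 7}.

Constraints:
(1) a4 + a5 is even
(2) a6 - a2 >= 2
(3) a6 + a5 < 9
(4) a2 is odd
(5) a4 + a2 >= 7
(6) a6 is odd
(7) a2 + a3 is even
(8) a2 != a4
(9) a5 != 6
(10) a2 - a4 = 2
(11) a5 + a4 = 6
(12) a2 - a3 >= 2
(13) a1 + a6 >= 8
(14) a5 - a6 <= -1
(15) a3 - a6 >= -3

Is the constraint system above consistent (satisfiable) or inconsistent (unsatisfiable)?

Constraints 2, 12, and 15 give a2 − a3 ≥ 2, a3 − a6 ≥ -3, a6 − a2 ≥ 2.
Adding all 3 inequalities: the left sides telescope to 0, and the right sides sum to 2 + (-3) + 2 = 1. So 0 ≥ 1, which is false.

Unsatisfiable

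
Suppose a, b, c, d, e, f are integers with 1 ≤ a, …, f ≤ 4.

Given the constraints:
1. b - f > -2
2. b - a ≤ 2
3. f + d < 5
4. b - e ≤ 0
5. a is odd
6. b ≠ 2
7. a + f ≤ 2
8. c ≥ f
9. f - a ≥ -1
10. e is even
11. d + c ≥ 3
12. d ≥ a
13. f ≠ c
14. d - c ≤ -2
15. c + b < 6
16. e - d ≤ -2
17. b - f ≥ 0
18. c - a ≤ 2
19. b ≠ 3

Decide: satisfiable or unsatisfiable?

Constraints 4, 9, 14, 16, 17, and 18 give b − f ≥ 0, f − a ≥ -1, a − c ≥ -2, c − d ≥ 2, d − e ≥ 2, e − b ≥ 0.
Adding all 6 inequalities: the left sides telescope to 0, and the right sides sum to 0 + (-1) + (-2) + 2 + 2 + 0 = 1. So 0 ≥ 1, which is false.

Unsatisfiable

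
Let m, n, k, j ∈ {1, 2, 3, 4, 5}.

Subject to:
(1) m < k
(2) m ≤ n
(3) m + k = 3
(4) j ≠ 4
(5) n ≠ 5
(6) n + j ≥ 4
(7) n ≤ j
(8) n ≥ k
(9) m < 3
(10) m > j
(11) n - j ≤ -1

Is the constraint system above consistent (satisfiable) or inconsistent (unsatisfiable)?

Unsatisfiable

Constraints 1, 7, 8, and 10 give j < m, m < k, k ≤ n, n ≤ j. Chaining: j < m < k ≤ n ≤ j, which forces j < j — impossible.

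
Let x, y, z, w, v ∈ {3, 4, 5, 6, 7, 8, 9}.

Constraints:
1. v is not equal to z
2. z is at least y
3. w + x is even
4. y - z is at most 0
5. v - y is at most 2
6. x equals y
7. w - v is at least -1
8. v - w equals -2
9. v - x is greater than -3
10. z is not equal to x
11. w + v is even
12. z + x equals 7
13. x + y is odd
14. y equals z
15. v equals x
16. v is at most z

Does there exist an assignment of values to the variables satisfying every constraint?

Unsatisfiable

From constraints 6, 14, and 15, v = x = y = z, so v = z. But constraint 1 says v ≠ z. Contradiction.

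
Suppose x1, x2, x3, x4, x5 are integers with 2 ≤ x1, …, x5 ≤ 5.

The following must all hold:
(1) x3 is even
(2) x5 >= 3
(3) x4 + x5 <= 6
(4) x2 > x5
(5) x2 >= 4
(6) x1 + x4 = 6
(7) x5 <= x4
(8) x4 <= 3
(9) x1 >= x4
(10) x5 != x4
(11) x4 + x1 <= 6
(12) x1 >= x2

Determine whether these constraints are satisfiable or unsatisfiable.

From constraints 2 and 7: x4 ≥ x5 ≥ 3. From constraints 5 and 12: x1 ≥ x2 ≥ 4. Hence x4 + x1 ≥ 7. But constraint 11 requires x4 + x1 ≤ 6, and 6 < 7. Contradiction.

Unsatisfiable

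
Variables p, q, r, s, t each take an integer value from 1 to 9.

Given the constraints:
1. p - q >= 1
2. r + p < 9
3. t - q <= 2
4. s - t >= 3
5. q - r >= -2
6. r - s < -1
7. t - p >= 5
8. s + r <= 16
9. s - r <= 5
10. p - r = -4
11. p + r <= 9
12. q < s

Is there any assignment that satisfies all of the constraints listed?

Constraints 1, 4, 5, 7, and 9 give q − r ≥ -2, r − s ≥ -5, s − t ≥ 3, t − p ≥ 5, p − q ≥ 1.
Adding all 5 inequalities: the left sides telescope to 0, and the right sides sum to (-2) + (-5) + 3 + 5 + 1 = 2. So 0 ≥ 2, which is false.

Unsatisfiable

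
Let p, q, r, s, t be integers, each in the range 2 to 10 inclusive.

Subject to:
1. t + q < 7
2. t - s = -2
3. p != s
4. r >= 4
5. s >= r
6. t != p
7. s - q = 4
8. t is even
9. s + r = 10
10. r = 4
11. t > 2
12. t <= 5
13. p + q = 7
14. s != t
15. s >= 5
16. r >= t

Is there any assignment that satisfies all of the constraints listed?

Satisfiable

Setting (p, q, r, s, t) = (5, 2, 4, 6, 4) satisfies everything: constraint 1: t + q = 6; constraint 2: t - s = -2, and the others follow.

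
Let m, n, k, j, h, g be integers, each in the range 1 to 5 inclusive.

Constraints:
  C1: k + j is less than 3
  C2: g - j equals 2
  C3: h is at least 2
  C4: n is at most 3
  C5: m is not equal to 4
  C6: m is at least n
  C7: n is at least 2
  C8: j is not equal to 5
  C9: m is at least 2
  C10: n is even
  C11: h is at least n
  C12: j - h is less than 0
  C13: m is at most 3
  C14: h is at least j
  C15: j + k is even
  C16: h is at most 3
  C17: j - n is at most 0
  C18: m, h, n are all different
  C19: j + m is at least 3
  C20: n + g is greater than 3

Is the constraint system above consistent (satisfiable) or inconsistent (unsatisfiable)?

Unsatisfiable

Constraints 3, 4, 7, 9, 13, and 16 confine each of m, h, n to the 2 values {2, 3}.
Constraint 18 requires all 3 of them to be distinct, but only 2 values are available — impossible by the pigeonhole principle.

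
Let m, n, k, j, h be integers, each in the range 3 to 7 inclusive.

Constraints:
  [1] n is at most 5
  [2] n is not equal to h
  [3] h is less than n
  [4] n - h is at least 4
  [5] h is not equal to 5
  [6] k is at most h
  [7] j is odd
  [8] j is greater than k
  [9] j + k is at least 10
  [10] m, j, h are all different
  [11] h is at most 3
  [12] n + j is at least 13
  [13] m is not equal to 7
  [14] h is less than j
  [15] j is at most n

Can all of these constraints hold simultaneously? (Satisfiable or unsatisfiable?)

From constraints 1 and 15: j ≤ n ≤ 5. From constraints 6 and 11: k ≤ h ≤ 3. Hence j + k ≤ 8. But constraint 9 requires j + k ≥ 10, and 10 > 8. Contradiction.

Unsatisfiable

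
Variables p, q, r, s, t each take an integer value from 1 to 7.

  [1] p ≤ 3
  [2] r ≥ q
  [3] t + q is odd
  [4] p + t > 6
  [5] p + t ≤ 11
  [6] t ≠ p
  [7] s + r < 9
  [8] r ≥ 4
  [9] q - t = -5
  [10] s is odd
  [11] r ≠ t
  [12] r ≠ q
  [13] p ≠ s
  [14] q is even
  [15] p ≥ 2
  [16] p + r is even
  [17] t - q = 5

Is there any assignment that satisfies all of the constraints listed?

Satisfiable

The assignment p = 2, q = 2, r = 6, s = 1, t = 7 works:
  constraint 4 holds since p + t = 9.
  constraint 5 holds since p + t = 9.
The rest check out directly.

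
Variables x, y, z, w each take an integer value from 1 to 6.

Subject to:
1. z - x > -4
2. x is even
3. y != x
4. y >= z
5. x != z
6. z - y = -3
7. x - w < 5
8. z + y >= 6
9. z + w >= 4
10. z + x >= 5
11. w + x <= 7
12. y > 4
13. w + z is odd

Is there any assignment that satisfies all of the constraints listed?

Take x = 4, y = 6, z = 3, w = 2. Then constraint 1: z - x = -1; constraint 6: z - y = -3, and every other listed constraint is also met.

Satisfiable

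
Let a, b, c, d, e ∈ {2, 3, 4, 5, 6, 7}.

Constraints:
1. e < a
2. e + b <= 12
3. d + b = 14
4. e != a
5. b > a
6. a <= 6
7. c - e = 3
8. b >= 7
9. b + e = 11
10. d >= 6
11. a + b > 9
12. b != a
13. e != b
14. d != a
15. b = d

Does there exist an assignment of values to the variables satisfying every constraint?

Satisfiable

Take a = 5, b = 7, c = 7, d = 7, e = 4. Then constraint 2: e + b = 11; constraint 3: d + b = 14; constraint 7: c - e = 3, and every other listed constraint is also met.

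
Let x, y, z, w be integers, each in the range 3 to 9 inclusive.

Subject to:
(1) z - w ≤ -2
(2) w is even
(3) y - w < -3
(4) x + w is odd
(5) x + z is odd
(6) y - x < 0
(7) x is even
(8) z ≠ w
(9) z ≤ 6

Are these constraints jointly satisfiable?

Unsatisfiable

Constraint 7 makes x even and constraint 2 makes w even, so x + w must be even. Constraint 4 says x + w is odd — contradiction.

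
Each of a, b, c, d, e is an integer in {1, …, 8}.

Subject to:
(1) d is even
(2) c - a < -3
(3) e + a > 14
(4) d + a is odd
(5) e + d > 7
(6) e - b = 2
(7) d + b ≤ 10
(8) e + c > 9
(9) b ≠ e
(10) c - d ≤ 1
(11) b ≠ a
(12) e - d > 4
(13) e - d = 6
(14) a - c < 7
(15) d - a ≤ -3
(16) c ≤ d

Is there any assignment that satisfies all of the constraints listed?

Satisfiable

Setting (a, b, c, d, e) = (7, 6, 2, 2, 8) satisfies everything: constraint 2: c - a = -5; constraint 3: e + a = 15, and the others follow.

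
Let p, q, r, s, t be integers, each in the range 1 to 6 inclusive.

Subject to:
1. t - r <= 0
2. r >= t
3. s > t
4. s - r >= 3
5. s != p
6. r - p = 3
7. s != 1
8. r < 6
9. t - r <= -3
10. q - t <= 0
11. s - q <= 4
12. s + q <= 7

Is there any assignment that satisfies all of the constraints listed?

Unsatisfiable

Constraints 4, 9, 10, and 11 give t − q ≥ 0, q − s ≥ -4, s − r ≥ 3, r − t ≥ 3.
Adding all 4 inequalities: the left sides telescope to 0, and the right sides sum to 0 + (-4) + 3 + 3 = 2. So 0 ≥ 2, which is false.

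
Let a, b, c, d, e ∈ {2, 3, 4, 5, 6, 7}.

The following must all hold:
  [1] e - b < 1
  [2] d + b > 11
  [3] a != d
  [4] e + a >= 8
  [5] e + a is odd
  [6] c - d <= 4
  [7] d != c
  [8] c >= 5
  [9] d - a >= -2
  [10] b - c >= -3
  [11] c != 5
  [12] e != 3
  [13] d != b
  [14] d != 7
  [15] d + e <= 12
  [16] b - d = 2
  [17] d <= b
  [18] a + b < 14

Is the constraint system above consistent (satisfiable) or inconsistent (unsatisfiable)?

Try a = 4, b = 7, c = 7, d = 5, e = 7.
Check constraint 1: e - b = 0; constraint 2: d + b = 12; constraint 4: e + a = 11. The remaining constraints are straightforward to verify.

Satisfiable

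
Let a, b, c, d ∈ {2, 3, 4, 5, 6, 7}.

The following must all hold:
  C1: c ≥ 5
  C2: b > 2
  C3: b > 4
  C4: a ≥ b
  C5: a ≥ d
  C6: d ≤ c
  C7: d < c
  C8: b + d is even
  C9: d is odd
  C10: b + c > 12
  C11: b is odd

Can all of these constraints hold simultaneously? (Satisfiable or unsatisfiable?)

Satisfiable

The assignment a = 7, b = 7, c = 7, d = 3 works:
  constraint 8 holds since b + d = 10 is even.
  constraint 9 holds since d = 3 is odd.
  constraint 10 holds since b + c = 14.
The rest check out directly.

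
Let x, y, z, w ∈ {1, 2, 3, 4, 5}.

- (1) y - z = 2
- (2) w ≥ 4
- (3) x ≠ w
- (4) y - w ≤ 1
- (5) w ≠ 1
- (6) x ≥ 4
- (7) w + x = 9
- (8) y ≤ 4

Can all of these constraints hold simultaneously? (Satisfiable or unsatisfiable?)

Satisfiable

Try x = 5, y = 4, z = 2, w = 4.
Check constraint 1: y - z = 2; constraint 4: y - w = 0; constraint 7: w + x = 9. The remaining constraints are straightforward to verify.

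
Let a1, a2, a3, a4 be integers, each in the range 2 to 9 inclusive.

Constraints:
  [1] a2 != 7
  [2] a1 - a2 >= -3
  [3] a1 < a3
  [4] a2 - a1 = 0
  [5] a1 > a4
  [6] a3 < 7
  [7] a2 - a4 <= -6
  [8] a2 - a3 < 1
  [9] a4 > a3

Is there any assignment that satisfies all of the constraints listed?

Unsatisfiable

Constraints 3, 5, and 9 give a1 < a3, a3 < a4, a4 < a1. Chaining: a1 < a3 < a4 < a1, which forces a1 < a1 — impossible.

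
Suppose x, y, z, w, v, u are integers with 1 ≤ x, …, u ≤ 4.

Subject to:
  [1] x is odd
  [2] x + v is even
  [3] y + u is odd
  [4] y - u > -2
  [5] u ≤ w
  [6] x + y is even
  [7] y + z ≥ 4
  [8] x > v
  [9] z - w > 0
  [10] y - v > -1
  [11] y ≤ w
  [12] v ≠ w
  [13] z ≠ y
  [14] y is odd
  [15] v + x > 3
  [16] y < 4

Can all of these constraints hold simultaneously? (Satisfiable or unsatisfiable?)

Satisfiable

Take x = 3, y = 1, z = 4, w = 2, v = 1, u = 2. Then constraint 4: y - u = -1; constraint 7: y + z = 5; constraint 9: z - w = 2, and every other listed constraint is also met.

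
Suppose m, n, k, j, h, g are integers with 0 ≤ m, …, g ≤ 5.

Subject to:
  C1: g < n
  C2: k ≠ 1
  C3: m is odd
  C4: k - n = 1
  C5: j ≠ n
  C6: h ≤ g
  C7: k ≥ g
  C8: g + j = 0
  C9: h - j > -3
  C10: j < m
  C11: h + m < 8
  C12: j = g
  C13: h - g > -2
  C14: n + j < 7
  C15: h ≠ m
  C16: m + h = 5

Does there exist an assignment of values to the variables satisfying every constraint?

Satisfiable

Setting (m, n, k, j, h, g) = (5, 4, 5, 0, 0, 0) satisfies everything: constraint 4: k - n = 1; constraint 8: g + j = 0; constraint 9: h - j = 0, and the others follow.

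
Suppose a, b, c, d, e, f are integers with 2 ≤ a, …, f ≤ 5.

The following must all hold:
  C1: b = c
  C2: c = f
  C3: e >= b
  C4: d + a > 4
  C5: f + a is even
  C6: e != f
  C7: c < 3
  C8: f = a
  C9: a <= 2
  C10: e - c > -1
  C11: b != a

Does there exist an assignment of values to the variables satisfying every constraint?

From constraints 1, 2, and 8, b = c = f = a, so b = a. But constraint 11 says b ≠ a. Contradiction.

Unsatisfiable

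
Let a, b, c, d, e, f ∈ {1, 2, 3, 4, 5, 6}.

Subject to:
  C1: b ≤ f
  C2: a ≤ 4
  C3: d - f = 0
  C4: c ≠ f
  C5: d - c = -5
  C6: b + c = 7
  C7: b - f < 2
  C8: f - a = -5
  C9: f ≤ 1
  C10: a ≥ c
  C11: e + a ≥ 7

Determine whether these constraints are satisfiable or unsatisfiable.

Unsatisfiable

From constraints 1 and 9: b ≤ f ≤ 1. From constraints 2 and 10: c ≤ a ≤ 4. Hence b + c ≤ 5. But constraint 6 requires b + c = 7, and 7 > 5. Contradiction.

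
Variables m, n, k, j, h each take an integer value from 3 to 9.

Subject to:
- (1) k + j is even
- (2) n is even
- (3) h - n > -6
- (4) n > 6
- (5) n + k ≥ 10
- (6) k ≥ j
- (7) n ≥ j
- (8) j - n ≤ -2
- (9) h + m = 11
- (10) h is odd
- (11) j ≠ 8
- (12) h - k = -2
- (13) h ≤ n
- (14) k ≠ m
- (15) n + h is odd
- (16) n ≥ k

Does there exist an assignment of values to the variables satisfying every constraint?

Satisfiable

Try m = 8, n = 8, k = 5, j = 5, h = 3.
Check constraint 3: h - n = -5; constraint 5: n + k = 13; constraint 8: j - n = -3. The remaining constraints are straightforward to verify.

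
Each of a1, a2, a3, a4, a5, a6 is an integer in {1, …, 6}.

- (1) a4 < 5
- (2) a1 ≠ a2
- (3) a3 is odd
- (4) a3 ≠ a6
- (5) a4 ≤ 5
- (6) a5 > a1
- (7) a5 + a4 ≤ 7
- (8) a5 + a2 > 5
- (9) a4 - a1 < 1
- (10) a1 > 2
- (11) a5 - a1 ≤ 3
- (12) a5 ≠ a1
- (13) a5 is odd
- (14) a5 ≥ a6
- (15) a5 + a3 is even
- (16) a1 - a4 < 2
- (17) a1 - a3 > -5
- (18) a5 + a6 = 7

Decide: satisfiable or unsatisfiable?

Satisfiable

Try a1 = 3, a2 = 2, a3 = 5, a4 = 2, a5 = 5, a6 = 2.
Check constraint 7: a5 + a4 = 7; constraint 8: a5 + a2 = 7; constraint 9: a4 - a1 = -1. The remaining constraints are straightforward to verify.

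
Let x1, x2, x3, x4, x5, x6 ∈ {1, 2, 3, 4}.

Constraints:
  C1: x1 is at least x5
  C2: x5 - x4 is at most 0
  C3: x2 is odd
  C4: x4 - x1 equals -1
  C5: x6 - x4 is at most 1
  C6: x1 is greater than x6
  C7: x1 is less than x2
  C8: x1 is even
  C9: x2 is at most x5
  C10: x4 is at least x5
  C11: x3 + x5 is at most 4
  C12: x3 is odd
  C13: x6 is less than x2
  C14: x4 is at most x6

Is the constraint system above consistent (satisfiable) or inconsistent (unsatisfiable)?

Constraints 6, 7, 9, 10, and 14 give x2 ≤ x5, x5 ≤ x4, x4 ≤ x6, x6 < x1, x1 < x2. Chaining: x2 ≤ x5 ≤ x4 ≤ x6 < x1 < x2, which forces x2 < x2 — impossible.

Unsatisfiable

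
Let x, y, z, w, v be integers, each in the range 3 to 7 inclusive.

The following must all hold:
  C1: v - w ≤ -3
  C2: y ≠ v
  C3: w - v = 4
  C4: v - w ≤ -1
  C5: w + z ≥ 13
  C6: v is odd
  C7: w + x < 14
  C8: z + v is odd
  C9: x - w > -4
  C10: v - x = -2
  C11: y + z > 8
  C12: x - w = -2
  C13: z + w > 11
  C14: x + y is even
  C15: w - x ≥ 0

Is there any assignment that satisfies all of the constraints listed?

Satisfiable

Setting (x, y, z, w, v) = (5, 5, 6, 7, 3) satisfies everything: constraint 1: v - w = -4; constraint 3: w - v = 4, and the others follow.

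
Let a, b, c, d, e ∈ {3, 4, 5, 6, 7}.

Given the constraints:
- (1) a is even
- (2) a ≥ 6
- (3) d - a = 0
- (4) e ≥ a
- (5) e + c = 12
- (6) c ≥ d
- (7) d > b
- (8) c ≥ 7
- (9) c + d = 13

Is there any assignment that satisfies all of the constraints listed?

Unsatisfiable

From constraints 2 and 4: e ≥ a ≥ 6. From constraint 8: c ≥ 7. Hence e + c ≥ 13. But constraint 5 requires e + c = 12, and 12 < 13. Contradiction.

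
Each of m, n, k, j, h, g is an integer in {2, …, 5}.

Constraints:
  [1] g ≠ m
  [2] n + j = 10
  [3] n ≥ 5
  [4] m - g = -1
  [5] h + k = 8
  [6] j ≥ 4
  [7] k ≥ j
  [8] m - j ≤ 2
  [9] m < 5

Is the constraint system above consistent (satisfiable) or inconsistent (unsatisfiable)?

The assignment m = 4, n = 5, k = 5, j = 5, h = 3, g = 5 works:
  constraint 2 holds since n + j = 10.
  constraint 4 holds since m - g = -1.
The rest check out directly.

Satisfiable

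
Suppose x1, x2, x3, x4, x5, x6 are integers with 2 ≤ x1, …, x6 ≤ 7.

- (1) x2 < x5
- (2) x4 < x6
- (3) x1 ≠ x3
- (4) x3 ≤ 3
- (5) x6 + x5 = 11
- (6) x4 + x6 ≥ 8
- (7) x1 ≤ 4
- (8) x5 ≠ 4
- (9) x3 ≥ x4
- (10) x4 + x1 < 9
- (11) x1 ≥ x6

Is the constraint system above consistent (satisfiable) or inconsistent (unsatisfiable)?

Unsatisfiable

From constraints 4 and 9: x4 ≤ x3 ≤ 3. From constraints 7 and 11: x6 ≤ x1 ≤ 4. Hence x4 + x6 ≤ 7. But constraint 6 requires x4 + x6 ≥ 8, and 8 > 7. Contradiction.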